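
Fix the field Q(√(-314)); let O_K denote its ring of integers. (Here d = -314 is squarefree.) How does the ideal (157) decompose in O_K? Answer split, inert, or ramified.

ramified

d = -314 ≡ 2 (mod 4), so O_K = ℤ[√-314] and disc(K) = 4d = -1256.
157 divides disc(K) = -1256, so 157 ramifies.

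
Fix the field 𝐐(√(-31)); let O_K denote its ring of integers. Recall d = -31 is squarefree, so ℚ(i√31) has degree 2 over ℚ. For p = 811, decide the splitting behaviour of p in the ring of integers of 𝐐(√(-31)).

d = -31 ≡ 1 (mod 4), so O_K = ℤ[(1+√-31)/2] and disc(K) = d = -31.
disc(K) = -31 is not divisible by 811; 811 is unramified.
(-31/811) = 780^405 mod 811 = 1, giving Legendre symbol 1.
d is a quadratic residue mod p, hence 811 splits in O_K.

p splits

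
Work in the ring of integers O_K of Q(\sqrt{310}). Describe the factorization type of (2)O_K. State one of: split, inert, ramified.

2 is ramified

310 mod 4 = 2, hence disc K = 4·310 = 1240 and O_K = ℤ[√310].
2 divides disc(K) = 1240, so 2 ramifies.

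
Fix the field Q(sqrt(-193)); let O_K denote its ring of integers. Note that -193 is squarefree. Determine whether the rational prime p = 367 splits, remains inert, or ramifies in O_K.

splits completely

d = -193 ≡ 3 (mod 4), so O_K = ℤ[√-193] and disc(K) = 4d = -772.
disc(K) = -772 is not divisible by 367; 367 is unramified.
Legendre symbol by Euler's criterion: (-193/367) ≡ (-193)^183 ≡ 1 (mod 367), i.e. (-193/367) = 1.
Legendre symbol 1 ⇒ 367 is split.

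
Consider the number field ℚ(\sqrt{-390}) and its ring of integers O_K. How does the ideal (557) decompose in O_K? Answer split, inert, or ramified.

Since -390 ≢ 1 mod 4, the ring of integers is ℤ[√-390] with discriminant 4·(-390) = -1560.
disc(K) = -1560 is not divisible by 557; 557 is unramified.
(-390/557) = 167^278 mod 557 = 1, giving Legendre symbol 1.
d is a quadratic residue mod p, hence 557 splits in O_K.

p splits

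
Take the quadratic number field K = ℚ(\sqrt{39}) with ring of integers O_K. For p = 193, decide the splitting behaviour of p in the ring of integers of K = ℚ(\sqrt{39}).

p is inert

Since 39 ≢ 1 mod 4, the ring of integers is ℤ[√39] with discriminant 4·39 = 156.
Since gcd(193, 156) = 1 the prime 193 does not ramify.
Legendre symbol by Euler's criterion: (39/193) ≡ 39^96 ≡ 192 (mod 193), i.e. (39/193) = -1.
(39/193) = -1, so 193 is inert.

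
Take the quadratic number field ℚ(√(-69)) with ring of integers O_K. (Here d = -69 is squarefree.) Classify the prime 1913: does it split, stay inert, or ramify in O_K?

inert — (1913) stays prime in O_K

Since -69 ≢ 1 mod 4, the ring of integers is ℤ[√-69] with discriminant 4·(-69) = -276.
1913 ∤ -276, so 1913 is unramified.
Euler's criterion: (-69)^956 mod 1913 = 1912. Thus (-69|1913) = -1.
d is a non-residue mod p, hence 1913 remains inert in O_K.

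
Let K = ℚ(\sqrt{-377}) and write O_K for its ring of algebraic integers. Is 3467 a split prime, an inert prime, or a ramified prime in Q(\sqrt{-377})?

d = -377 ≡ 3 (mod 4), so O_K = ℤ[√-377] and disc(K) = 4d = -1508.
disc(K) = -1508 is not divisible by 3467; 3467 is unramified.
Euler's criterion: (-377)^1733 mod 3467 = 3466. Thus (-377|3467) = -1.
Legendre symbol -1 ⇒ 3467 is inert.

3467 remains inert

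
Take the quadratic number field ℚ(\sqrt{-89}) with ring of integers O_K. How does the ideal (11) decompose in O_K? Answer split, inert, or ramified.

-89 mod 4 = 3, hence disc K = 4·(-89) = -356 and O_K = ℤ[√-89].
11 ∤ -356, so 11 is unramified.
(-89/11) = 10^5 mod 11 = 10, giving Legendre symbol -1.
Legendre symbol -1 ⇒ 11 is inert.

remains prime (inert)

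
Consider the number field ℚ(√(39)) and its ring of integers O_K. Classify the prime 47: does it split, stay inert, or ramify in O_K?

d = 39 ≡ 3 (mod 4), so O_K = ℤ[√39] and disc(K) = 4d = 156.
Since gcd(47, 156) = 1 the prime 47 does not ramify.
Euler's criterion: 39^23 mod 47 = 46. Thus (39|47) = -1.
(39/47) = -1, so 47 is inert.

inert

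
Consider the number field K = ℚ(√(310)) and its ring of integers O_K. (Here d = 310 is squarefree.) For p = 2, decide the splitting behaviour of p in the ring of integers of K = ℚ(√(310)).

ramified — (2) = 𝔭²

Since 310 ≢ 1 mod 4, the ring of integers is ℤ[√310] with discriminant 4·310 = 1240.
Ramification test: 2 | 1240. The prime 2 ramifies in K.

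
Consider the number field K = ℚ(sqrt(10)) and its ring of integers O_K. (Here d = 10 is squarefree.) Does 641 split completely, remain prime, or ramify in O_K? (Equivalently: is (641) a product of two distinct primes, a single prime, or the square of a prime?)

d = 10 ≡ 2 (mod 4), so O_K = ℤ[√10] and disc(K) = 4d = 40.
disc(K) = 40 is not divisible by 641; 641 is unramified.
Legendre symbol by Euler's criterion: (10/641) ≡ 10^320 ≡ 1 (mod 641), i.e. (10/641) = 1.
(10/641) = 1, so 641 splits.

641 splits in O_K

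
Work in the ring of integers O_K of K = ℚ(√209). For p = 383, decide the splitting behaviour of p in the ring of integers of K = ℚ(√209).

d = 209 ≡ 1 (mod 4), so O_K = ℤ[(1+√209)/2] and disc(K) = d = 209.
disc(K) = 209 is not divisible by 383; 383 is unramified.
Euler's criterion: 209^191 mod 383 = 382. Thus (209|383) = -1.
(209/383) = -1, so 383 is inert.

p is inert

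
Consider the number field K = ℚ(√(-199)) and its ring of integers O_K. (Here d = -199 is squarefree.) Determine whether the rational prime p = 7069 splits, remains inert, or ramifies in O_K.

-199 mod 4 = 1, hence disc K = -199 and O_K = ℤ[(1+√-199)/2].
7069 ∤ -199, so 7069 is unramified.
Legendre symbol by Euler's criterion: (-199/7069) ≡ (-199)^3534 ≡ 1 (mod 7069), i.e. (-199/7069) = 1.
d is a quadratic residue mod p, hence 7069 splits in O_K.

p splits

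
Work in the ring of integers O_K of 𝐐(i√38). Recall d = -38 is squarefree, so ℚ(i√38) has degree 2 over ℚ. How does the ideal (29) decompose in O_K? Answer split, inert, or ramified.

29 splits in O_K

-38 mod 4 = 2, hence disc K = 4·(-38) = -152 and O_K = ℤ[√-38].
Since gcd(29, -152) = 1 the prime 29 does not ramify.
Compute (-38/29) via Euler: 20^((29-1)/2) mod 29 = 1, so (-38/29) = 1.
d is a quadratic residue mod p, hence 29 splits in O_K.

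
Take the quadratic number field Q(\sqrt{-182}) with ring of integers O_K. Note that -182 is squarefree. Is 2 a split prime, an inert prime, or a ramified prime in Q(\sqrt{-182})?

d = -182 ≡ 2 (mod 4), so O_K = ℤ[√-182] and disc(K) = 4d = -728.
disc(K) = -728 = 2·(-364), so p = 2 is ramified.

2 is ramified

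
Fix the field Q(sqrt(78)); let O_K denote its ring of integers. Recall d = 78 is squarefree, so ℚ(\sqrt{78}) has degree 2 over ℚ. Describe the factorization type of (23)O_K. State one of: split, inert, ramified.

split

d = 78 ≡ 2 (mod 4), so O_K = ℤ[√78] and disc(K) = 4d = 312.
disc(K) = 312 is not divisible by 23; 23 is unramified.
(78/23) = 9^11 mod 23 = 1, giving Legendre symbol 1.
d is a quadratic residue mod p, hence 23 splits in O_K.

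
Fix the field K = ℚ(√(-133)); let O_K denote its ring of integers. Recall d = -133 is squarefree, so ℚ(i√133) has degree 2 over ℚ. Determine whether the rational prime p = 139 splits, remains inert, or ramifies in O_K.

splits completely

Since -133 ≢ 1 mod 4, the ring of integers is ℤ[√-133] with discriminant 4·(-133) = -532.
disc(K) = -532 is not divisible by 139; 139 is unramified.
Compute (-133/139) via Euler: 6^((139-1)/2) mod 139 = 1, so (-133/139) = 1.
(-133/139) = 1, so 139 splits.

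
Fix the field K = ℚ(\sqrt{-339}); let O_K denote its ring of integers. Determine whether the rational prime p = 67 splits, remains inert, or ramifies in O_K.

-339 mod 4 = 1, hence disc K = -339 and O_K = ℤ[(1+√-339)/2].
Since gcd(67, -339) = 1 the prime 67 does not ramify.
Euler's criterion: (-339)^33 mod 67 = 66. Thus (-339|67) = -1.
d is a non-residue mod p, hence 67 remains inert in O_K.

remains prime (inert)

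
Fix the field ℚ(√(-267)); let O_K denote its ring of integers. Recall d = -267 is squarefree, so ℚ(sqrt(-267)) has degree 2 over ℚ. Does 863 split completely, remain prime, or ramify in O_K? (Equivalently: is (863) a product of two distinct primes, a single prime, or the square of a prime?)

863 splits in O_K

Since -267 ≡ 1 mod 4, the ring of integers is ℤ[(1+√-267)/2] with discriminant -267.
disc(K) = -267 is not divisible by 863; 863 is unramified.
Euler's criterion: (-267)^431 mod 863 = 1. Thus (-267|863) = 1.
Legendre symbol 1 ⇒ 863 is split.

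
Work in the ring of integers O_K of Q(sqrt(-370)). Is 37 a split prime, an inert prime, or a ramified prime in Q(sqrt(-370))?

-370 mod 4 = 2, hence disc K = 4·(-370) = -1480 and O_K = ℤ[√-370].
Ramification test: 37 | -1480. The prime 37 ramifies in K.

37 is ramified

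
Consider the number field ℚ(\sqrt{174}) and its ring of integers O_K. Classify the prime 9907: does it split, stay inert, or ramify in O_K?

inert

Since 174 ≢ 1 mod 4, the ring of integers is ℤ[√174] with discriminant 4·174 = 696.
9907 ∤ 696, so 9907 is unramified.
(174/9907) = 174^4953 mod 9907 = 9906, giving Legendre symbol -1.
Legendre symbol -1 ⇒ 9907 is inert.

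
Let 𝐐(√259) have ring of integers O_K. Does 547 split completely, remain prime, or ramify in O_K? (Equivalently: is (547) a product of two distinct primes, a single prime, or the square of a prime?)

splits completely

259 mod 4 = 3, hence disc K = 4·259 = 1036 and O_K = ℤ[√259].
547 ∤ 1036, so 547 is unramified.
Euler's criterion: 259^273 mod 547 = 1. Thus (259|547) = 1.
Legendre symbol 1 ⇒ 547 is split.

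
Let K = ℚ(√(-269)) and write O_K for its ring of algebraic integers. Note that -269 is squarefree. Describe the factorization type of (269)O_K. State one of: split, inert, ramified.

ramified — (269) = 𝔭²

d = -269 ≡ 3 (mod 4), so O_K = ℤ[√-269] and disc(K) = 4d = -1076.
269 divides disc(K) = -1076, so 269 ramifies.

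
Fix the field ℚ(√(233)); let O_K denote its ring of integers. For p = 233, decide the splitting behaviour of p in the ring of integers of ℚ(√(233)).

233 mod 4 = 1, hence disc K = 233 and O_K = ℤ[(1+√233)/2].
Ramification test: 233 | 233. The prime 233 ramifies in K.

ramifies in O_K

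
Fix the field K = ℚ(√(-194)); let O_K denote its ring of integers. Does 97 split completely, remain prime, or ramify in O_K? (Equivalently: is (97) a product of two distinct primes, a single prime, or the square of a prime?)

p ramifies

d = -194 ≡ 2 (mod 4), so O_K = ℤ[√-194] and disc(K) = 4d = -776.
disc(K) = -776 = 97·(-8), so p = 97 is ramified.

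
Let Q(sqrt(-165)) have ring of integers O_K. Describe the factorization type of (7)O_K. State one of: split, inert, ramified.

inert

Since -165 ≢ 1 mod 4, the ring of integers is ℤ[√-165] with discriminant 4·(-165) = -660.
disc(K) = -660 is not divisible by 7; 7 is unramified.
Compute (-165/7) via Euler: 3^((7-1)/2) mod 7 = 6, so (-165/7) = -1.
(-165/7) = -1, so 7 is inert.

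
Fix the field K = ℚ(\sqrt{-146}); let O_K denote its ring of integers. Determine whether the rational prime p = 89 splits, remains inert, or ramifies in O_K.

d = -146 ≡ 2 (mod 4), so O_K = ℤ[√-146] and disc(K) = 4d = -584.
disc(K) = -584 is not divisible by 89; 89 is unramified.
Legendre symbol by Euler's criterion: (-146/89) ≡ (-146)^44 ≡ 1 (mod 89), i.e. (-146/89) = 1.
(-146/89) = 1, so 89 splits.

p splits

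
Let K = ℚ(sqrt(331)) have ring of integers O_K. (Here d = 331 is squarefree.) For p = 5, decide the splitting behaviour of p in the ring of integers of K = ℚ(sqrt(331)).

splits completely

d = 331 ≡ 3 (mod 4), so O_K = ℤ[√331] and disc(K) = 4d = 1324.
5 ∤ 1324, so 5 is unramified.
(331/5) = 1^2 mod 5 = 1, giving Legendre symbol 1.
(331/5) = 1, so 5 splits.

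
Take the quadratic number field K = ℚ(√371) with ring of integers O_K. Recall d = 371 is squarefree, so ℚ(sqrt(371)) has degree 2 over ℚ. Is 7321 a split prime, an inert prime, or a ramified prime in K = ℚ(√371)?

d = 371 ≡ 3 (mod 4), so O_K = ℤ[√371] and disc(K) = 4d = 1484.
Since gcd(7321, 1484) = 1 the prime 7321 does not ramify.
Compute (371/7321) via Euler: 371^((7321-1)/2) mod 7321 = 7320, so (371/7321) = -1.
d is a non-residue mod p, hence 7321 remains inert in O_K.

remains prime (inert)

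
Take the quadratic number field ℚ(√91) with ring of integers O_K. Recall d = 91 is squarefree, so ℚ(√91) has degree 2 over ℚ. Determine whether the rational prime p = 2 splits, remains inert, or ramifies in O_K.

ramifies in O_K

d = 91 ≡ 3 (mod 4), so O_K = ℤ[√91] and disc(K) = 4d = 364.
2 divides disc(K) = 364, so 2 ramifies.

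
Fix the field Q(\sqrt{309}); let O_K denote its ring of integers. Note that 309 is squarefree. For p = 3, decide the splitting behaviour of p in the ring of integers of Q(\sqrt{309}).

309 mod 4 = 1, hence disc K = 309 and O_K = ℤ[(1+√309)/2].
Ramification test: 3 | 309. The prime 3 ramifies in K.

ramified — (3) = 𝔭²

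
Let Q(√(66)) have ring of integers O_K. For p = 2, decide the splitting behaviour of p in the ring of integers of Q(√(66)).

Since 66 ≢ 1 mod 4, the ring of integers is ℤ[√66] with discriminant 4·66 = 264.
Ramification test: 2 | 264. The prime 2 ramifies in K.

2 is ramified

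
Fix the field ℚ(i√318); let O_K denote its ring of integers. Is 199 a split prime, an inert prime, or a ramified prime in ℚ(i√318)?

Since -318 ≢ 1 mod 4, the ring of integers is ℤ[√-318] with discriminant 4·(-318) = -1272.
199 ∤ -1272, so 199 is unramified.
Euler's criterion: (-318)^99 mod 199 = 1. Thus (-318|199) = 1.
Legendre symbol 1 ⇒ 199 is split.

p splits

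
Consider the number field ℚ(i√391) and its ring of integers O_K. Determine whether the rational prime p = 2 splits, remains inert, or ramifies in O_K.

2 splits in O_K

d = -391 ≡ 1 (mod 4), so O_K = ℤ[(1+√-391)/2] and disc(K) = d = -391.
2 ∤ -391, so 2 is unramified.
Checking d mod 8: -391 ≡ 1. Hence 2 is split in O_K.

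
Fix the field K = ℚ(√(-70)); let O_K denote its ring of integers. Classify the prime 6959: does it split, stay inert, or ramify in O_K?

split

-70 mod 4 = 2, hence disc K = 4·(-70) = -280 and O_K = ℤ[√-70].
6959 ∤ -280, so 6959 is unramified.
Compute (-70/6959) via Euler: 6889^((6959-1)/2) mod 6959 = 1, so (-70/6959) = 1.
Legendre symbol 1 ⇒ 6959 is split.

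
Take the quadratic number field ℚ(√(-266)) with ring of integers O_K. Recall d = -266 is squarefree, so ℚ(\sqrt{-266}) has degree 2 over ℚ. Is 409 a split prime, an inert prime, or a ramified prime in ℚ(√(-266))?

split — (409) = 𝔭₁𝔭₂ with 𝔭₁ ≠ 𝔭₂

Since -266 ≢ 1 mod 4, the ring of integers is ℤ[√-266] with discriminant 4·(-266) = -1064.
disc(K) = -1064 is not divisible by 409; 409 is unramified.
Legendre symbol by Euler's criterion: (-266/409) ≡ (-266)^204 ≡ 1 (mod 409), i.e. (-266/409) = 1.
d is a quadratic residue mod p, hence 409 splits in O_K.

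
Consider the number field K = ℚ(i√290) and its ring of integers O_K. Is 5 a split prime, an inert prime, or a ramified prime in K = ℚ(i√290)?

ramifies in O_K

d = -290 ≡ 2 (mod 4), so O_K = ℤ[√-290] and disc(K) = 4d = -1160.
disc(K) = -1160 = 5·(-232), so p = 5 is ramified.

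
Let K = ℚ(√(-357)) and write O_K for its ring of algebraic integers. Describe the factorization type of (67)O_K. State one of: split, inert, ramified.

Since -357 ≢ 1 mod 4, the ring of integers is ℤ[√-357] with discriminant 4·(-357) = -1428.
disc(K) = -1428 is not divisible by 67; 67 is unramified.
Legendre symbol by Euler's criterion: (-357/67) ≡ (-357)^33 ≡ 66 (mod 67), i.e. (-357/67) = -1.
d is a non-residue mod p, hence 67 remains inert in O_K.

remains prime (inert)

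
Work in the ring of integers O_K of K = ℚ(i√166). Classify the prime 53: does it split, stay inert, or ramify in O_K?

53 splits in O_K

d = -166 ≡ 2 (mod 4), so O_K = ℤ[√-166] and disc(K) = 4d = -664.
53 ∤ -664, so 53 is unramified.
Compute (-166/53) via Euler: 46^((53-1)/2) mod 53 = 1, so (-166/53) = 1.
d is a quadratic residue mod p, hence 53 splits in O_K.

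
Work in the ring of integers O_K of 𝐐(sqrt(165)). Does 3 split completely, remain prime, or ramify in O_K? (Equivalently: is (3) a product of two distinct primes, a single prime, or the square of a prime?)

d = 165 ≡ 1 (mod 4), so O_K = ℤ[(1+√165)/2] and disc(K) = d = 165.
3 divides disc(K) = 165, so 3 ramifies.

p ramifies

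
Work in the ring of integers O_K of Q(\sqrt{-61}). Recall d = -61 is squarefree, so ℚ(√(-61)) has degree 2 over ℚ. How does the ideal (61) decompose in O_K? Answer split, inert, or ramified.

ramified — (61) = 𝔭²

d = -61 ≡ 3 (mod 4), so O_K = ℤ[√-61] and disc(K) = 4d = -244.
disc(K) = -244 = 61·(-4), so p = 61 is ramified.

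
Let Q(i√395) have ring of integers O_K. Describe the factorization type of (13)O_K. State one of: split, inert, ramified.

inert — (13) stays prime in O_K

-395 mod 4 = 1, hence disc K = -395 and O_K = ℤ[(1+√-395)/2].
Since gcd(13, -395) = 1 the prime 13 does not ramify.
Compute (-395/13) via Euler: 8^((13-1)/2) mod 13 = 12, so (-395/13) = -1.
Legendre symbol -1 ⇒ 13 is inert.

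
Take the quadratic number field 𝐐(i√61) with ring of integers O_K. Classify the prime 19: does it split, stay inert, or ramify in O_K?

inert — (19) stays prime in O_K

d = -61 ≡ 3 (mod 4), so O_K = ℤ[√-61] and disc(K) = 4d = -244.
19 ∤ -244, so 19 is unramified.
Compute (-61/19) via Euler: 15^((19-1)/2) mod 19 = 18, so (-61/19) = -1.
(-61/19) = -1, so 19 is inert.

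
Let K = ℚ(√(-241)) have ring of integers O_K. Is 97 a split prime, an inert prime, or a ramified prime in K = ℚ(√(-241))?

Since -241 ≢ 1 mod 4, the ring of integers is ℤ[√-241] with discriminant 4·(-241) = -964.
97 ∤ -964, so 97 is unramified.
Compute (-241/97) via Euler: 50^((97-1)/2) mod 97 = 1, so (-241/97) = 1.
d is a quadratic residue mod p, hence 97 splits in O_K.

97 splits in O_K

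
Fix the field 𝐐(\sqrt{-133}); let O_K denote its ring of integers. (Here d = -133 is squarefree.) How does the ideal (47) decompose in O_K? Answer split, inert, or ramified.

47 splits in O_K

-133 mod 4 = 3, hence disc K = 4·(-133) = -532 and O_K = ℤ[√-133].
Since gcd(47, -532) = 1 the prime 47 does not ramify.
Euler's criterion: (-133)^23 mod 47 = 1. Thus (-133|47) = 1.
d is a quadratic residue mod p, hence 47 splits in O_K.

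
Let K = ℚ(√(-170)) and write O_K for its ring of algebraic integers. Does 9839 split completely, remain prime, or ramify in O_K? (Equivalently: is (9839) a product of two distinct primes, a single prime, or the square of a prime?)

-170 mod 4 = 2, hence disc K = 4·(-170) = -680 and O_K = ℤ[√-170].
9839 ∤ -680, so 9839 is unramified.
Euler's criterion: (-170)^4919 mod 9839 = 9838. Thus (-170|9839) = -1.
d is a non-residue mod p, hence 9839 remains inert in O_K.

p is inert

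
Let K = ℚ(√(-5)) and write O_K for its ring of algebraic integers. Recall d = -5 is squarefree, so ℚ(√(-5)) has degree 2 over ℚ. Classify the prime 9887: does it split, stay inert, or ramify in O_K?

split — (9887) = 𝔭₁𝔭₂ with 𝔭₁ ≠ 𝔭₂

-5 mod 4 = 3, hence disc K = 4·(-5) = -20 and O_K = ℤ[√-5].
disc(K) = -20 is not divisible by 9887; 9887 is unramified.
Euler's criterion: (-5)^4943 mod 9887 = 1. Thus (-5|9887) = 1.
(-5/9887) = 1, so 9887 splits.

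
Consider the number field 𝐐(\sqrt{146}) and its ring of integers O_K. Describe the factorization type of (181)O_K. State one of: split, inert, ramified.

146 mod 4 = 2, hence disc K = 4·146 = 584 and O_K = ℤ[√146].
181 ∤ 584, so 181 is unramified.
(146/181) = 146^90 mod 181 = 180, giving Legendre symbol -1.
Legendre symbol -1 ⇒ 181 is inert.

p is inert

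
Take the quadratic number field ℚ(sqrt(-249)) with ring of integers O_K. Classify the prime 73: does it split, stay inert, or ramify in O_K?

remains prime (inert)

-249 mod 4 = 3, hence disc K = 4·(-249) = -996 and O_K = ℤ[√-249].
73 ∤ -996, so 73 is unramified.
Euler's criterion: (-249)^36 mod 73 = 72. Thus (-249|73) = -1.
Legendre symbol -1 ⇒ 73 is inert.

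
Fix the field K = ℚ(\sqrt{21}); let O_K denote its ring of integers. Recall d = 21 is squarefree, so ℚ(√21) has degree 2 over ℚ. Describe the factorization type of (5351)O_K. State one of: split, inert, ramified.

d = 21 ≡ 1 (mod 4), so O_K = ℤ[(1+√21)/2] and disc(K) = d = 21.
disc(K) = 21 is not divisible by 5351; 5351 is unramified.
Legendre symbol by Euler's criterion: (21/5351) ≡ 21^2675 ≡ 1 (mod 5351), i.e. (21/5351) = 1.
Legendre symbol 1 ⇒ 5351 is split.

5351 splits in O_K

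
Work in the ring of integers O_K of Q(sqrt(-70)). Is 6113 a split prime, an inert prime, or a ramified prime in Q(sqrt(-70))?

Since -70 ≢ 1 mod 4, the ring of integers is ℤ[√-70] with discriminant 4·(-70) = -280.
disc(K) = -280 is not divisible by 6113; 6113 is unramified.
Compute (-70/6113) via Euler: 6043^((6113-1)/2) mod 6113 = 6112, so (-70/6113) = -1.
Legendre symbol -1 ⇒ 6113 is inert.

inert — (6113) stays prime in O_K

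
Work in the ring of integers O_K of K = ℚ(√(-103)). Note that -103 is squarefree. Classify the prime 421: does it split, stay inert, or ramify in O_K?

421 splits in O_K

Since -103 ≡ 1 mod 4, the ring of integers is ℤ[(1+√-103)/2] with discriminant -103.
disc(K) = -103 is not divisible by 421; 421 is unramified.
(-103/421) = 318^210 mod 421 = 1, giving Legendre symbol 1.
(-103/421) = 1, so 421 splits.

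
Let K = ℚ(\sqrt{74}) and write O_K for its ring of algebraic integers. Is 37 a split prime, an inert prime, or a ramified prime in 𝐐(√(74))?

Since 74 ≢ 1 mod 4, the ring of integers is ℤ[√74] with discriminant 4·74 = 296.
37 divides disc(K) = 296, so 37 ramifies.

ramified — (37) = 𝔭²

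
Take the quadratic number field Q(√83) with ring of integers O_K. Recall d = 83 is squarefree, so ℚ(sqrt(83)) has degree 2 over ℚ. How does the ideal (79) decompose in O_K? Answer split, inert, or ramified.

split

83 mod 4 = 3, hence disc K = 4·83 = 332 and O_K = ℤ[√83].
Since gcd(79, 332) = 1 the prime 79 does not ramify.
Legendre symbol by Euler's criterion: (83/79) ≡ 83^39 ≡ 1 (mod 79), i.e. (83/79) = 1.
d is a quadratic residue mod p, hence 79 splits in O_K.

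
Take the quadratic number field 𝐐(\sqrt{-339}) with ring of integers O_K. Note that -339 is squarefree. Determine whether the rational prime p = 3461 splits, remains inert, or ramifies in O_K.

3461 splits in O_K

-339 mod 4 = 1, hence disc K = -339 and O_K = ℤ[(1+√-339)/2].
3461 ∤ -339, so 3461 is unramified.
Compute (-339/3461) via Euler: 3122^((3461-1)/2) mod 3461 = 1, so (-339/3461) = 1.
(-339/3461) = 1, so 3461 splits.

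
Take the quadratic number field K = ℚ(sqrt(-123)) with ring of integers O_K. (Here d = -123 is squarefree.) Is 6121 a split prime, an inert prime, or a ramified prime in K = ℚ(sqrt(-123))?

d = -123 ≡ 1 (mod 4), so O_K = ℤ[(1+√-123)/2] and disc(K) = d = -123.
Since gcd(6121, -123) = 1 the prime 6121 does not ramify.
(-123/6121) = 5998^3060 mod 6121 = 6120, giving Legendre symbol -1.
d is a non-residue mod p, hence 6121 remains inert in O_K.

6121 remains inert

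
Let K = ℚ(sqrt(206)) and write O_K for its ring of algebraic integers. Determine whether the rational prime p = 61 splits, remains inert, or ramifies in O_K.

Since 206 ≢ 1 mod 4, the ring of integers is ℤ[√206] with discriminant 4·206 = 824.
61 ∤ 824, so 61 is unramified.
Euler's criterion: 206^30 mod 61 = 60. Thus (206|61) = -1.
(206/61) = -1, so 61 is inert.

remains prime (inert)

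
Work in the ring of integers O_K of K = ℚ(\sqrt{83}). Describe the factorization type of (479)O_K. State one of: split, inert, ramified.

inert

83 mod 4 = 3, hence disc K = 4·83 = 332 and O_K = ℤ[√83].
Since gcd(479, 332) = 1 the prime 479 does not ramify.
Euler's criterion: 83^239 mod 479 = 478. Thus (83|479) = -1.
(83/479) = -1, so 479 is inert.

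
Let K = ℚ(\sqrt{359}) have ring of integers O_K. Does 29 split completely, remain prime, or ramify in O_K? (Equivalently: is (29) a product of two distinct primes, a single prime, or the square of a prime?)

inert — (29) stays prime in O_K

d = 359 ≡ 3 (mod 4), so O_K = ℤ[√359] and disc(K) = 4d = 1436.
disc(K) = 1436 is not divisible by 29; 29 is unramified.
Legendre symbol by Euler's criterion: (359/29) ≡ 359^14 ≡ 28 (mod 29), i.e. (359/29) = -1.
(359/29) = -1, so 29 is inert.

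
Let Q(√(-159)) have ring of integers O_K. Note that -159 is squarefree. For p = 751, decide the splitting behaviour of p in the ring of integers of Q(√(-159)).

split — (751) = 𝔭₁𝔭₂ with 𝔭₁ ≠ 𝔭₂

d = -159 ≡ 1 (mod 4), so O_K = ℤ[(1+√-159)/2] and disc(K) = d = -159.
Since gcd(751, -159) = 1 the prime 751 does not ramify.
Legendre symbol by Euler's criterion: (-159/751) ≡ (-159)^375 ≡ 1 (mod 751), i.e. (-159/751) = 1.
d is a quadratic residue mod p, hence 751 splits in O_K.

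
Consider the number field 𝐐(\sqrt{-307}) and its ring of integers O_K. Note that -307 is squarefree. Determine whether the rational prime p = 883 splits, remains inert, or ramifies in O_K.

split

Since -307 ≡ 1 mod 4, the ring of integers is ℤ[(1+√-307)/2] with discriminant -307.
Since gcd(883, -307) = 1 the prime 883 does not ramify.
Euler's criterion: (-307)^441 mod 883 = 1. Thus (-307|883) = 1.
d is a quadratic residue mod p, hence 883 splits in O_K.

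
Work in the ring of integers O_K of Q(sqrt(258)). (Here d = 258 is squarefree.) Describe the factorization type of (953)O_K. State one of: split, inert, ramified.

258 mod 4 = 2, hence disc K = 4·258 = 1032 and O_K = ℤ[√258].
disc(K) = 1032 is not divisible by 953; 953 is unramified.
(258/953) = 258^476 mod 953 = 1, giving Legendre symbol 1.
(258/953) = 1, so 953 splits.

p splits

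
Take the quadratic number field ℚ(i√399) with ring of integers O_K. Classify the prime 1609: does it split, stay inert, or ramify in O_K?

d = -399 ≡ 1 (mod 4), so O_K = ℤ[(1+√-399)/2] and disc(K) = d = -399.
disc(K) = -399 is not divisible by 1609; 1609 is unramified.
Legendre symbol by Euler's criterion: (-399/1609) ≡ (-399)^804 ≡ 1 (mod 1609), i.e. (-399/1609) = 1.
(-399/1609) = 1, so 1609 splits.

split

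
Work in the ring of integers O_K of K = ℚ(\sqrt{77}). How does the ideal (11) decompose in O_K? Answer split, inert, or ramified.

77 mod 4 = 1, hence disc K = 77 and O_K = ℤ[(1+√77)/2].
Ramification test: 11 | 77. The prime 11 ramifies in K.

ramified — (11) = 𝔭²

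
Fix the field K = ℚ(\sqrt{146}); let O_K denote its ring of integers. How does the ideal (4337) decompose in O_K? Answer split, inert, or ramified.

remains prime (inert)

d = 146 ≡ 2 (mod 4), so O_K = ℤ[√146] and disc(K) = 4d = 584.
Since gcd(4337, 584) = 1 the prime 4337 does not ramify.
(146/4337) = 146^2168 mod 4337 = 4336, giving Legendre symbol -1.
Legendre symbol -1 ⇒ 4337 is inert.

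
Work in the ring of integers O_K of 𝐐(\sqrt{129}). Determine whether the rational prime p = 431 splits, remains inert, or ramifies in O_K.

Since 129 ≡ 1 mod 4, the ring of integers is ℤ[(1+√129)/2] with discriminant 129.
431 ∤ 129, so 431 is unramified.
Compute (129/431) via Euler: 129^((431-1)/2) mod 431 = 430, so (129/431) = -1.
d is a non-residue mod p, hence 431 remains inert in O_K.

remains prime (inert)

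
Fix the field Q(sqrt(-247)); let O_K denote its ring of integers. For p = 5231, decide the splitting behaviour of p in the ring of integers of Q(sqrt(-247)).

p is inert

-247 mod 4 = 1, hence disc K = -247 and O_K = ℤ[(1+√-247)/2].
5231 ∤ -247, so 5231 is unramified.
(-247/5231) = 4984^2615 mod 5231 = 5230, giving Legendre symbol -1.
(-247/5231) = -1, so 5231 is inert.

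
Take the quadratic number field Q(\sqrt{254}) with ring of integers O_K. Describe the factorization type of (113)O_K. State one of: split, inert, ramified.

d = 254 ≡ 2 (mod 4), so O_K = ℤ[√254] and disc(K) = 4d = 1016.
Since gcd(113, 1016) = 1 the prime 113 does not ramify.
(254/113) = 28^56 mod 113 = 1, giving Legendre symbol 1.
d is a quadratic residue mod p, hence 113 splits in O_K.

split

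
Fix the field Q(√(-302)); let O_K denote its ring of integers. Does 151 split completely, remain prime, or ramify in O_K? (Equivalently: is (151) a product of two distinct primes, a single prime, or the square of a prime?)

p ramifies

d = -302 ≡ 2 (mod 4), so O_K = ℤ[√-302] and disc(K) = 4d = -1208.
Ramification test: 151 | -1208. The prime 151 ramifies in K.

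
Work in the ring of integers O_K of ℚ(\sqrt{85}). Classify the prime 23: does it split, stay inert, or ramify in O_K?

d = 85 ≡ 1 (mod 4), so O_K = ℤ[(1+√85)/2] and disc(K) = d = 85.
Since gcd(23, 85) = 1 the prime 23 does not ramify.
(85/23) = 16^11 mod 23 = 1, giving Legendre symbol 1.
Legendre symbol 1 ⇒ 23 is split.

split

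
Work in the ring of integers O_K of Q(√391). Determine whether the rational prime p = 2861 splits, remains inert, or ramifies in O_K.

inert

d = 391 ≡ 3 (mod 4), so O_K = ℤ[√391] and disc(K) = 4d = 1564.
disc(K) = 1564 is not divisible by 2861; 2861 is unramified.
Legendre symbol by Euler's criterion: (391/2861) ≡ 391^1430 ≡ 2860 (mod 2861), i.e. (391/2861) = -1.
d is a non-residue mod p, hence 2861 remains inert in O_K.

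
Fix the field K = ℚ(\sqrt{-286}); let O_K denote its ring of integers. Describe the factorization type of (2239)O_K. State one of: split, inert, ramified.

2239 remains inert

d = -286 ≡ 2 (mod 4), so O_K = ℤ[√-286] and disc(K) = 4d = -1144.
disc(K) = -1144 is not divisible by 2239; 2239 is unramified.
Euler's criterion: (-286)^1119 mod 2239 = 2238. Thus (-286|2239) = -1.
d is a non-residue mod p, hence 2239 remains inert in O_K.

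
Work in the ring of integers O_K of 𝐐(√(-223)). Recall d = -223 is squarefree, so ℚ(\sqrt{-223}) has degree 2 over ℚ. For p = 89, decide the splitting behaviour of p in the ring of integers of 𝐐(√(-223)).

p splits

d = -223 ≡ 1 (mod 4), so O_K = ℤ[(1+√-223)/2] and disc(K) = d = -223.
Since gcd(89, -223) = 1 the prime 89 does not ramify.
Legendre symbol by Euler's criterion: (-223/89) ≡ (-223)^44 ≡ 1 (mod 89), i.e. (-223/89) = 1.
(-223/89) = 1, so 89 splits.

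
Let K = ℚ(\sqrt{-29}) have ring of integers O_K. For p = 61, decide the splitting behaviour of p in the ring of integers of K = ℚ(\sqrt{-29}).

61 remains inert

d = -29 ≡ 3 (mod 4), so O_K = ℤ[√-29] and disc(K) = 4d = -116.
disc(K) = -116 is not divisible by 61; 61 is unramified.
Legendre symbol by Euler's criterion: (-29/61) ≡ (-29)^30 ≡ 60 (mod 61), i.e. (-29/61) = -1.
Legendre symbol -1 ⇒ 61 is inert.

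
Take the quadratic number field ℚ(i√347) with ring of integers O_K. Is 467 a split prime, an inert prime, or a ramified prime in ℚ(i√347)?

Since -347 ≡ 1 mod 4, the ring of integers is ℤ[(1+√-347)/2] with discriminant -347.
467 ∤ -347, so 467 is unramified.
Legendre symbol by Euler's criterion: (-347/467) ≡ (-347)^233 ≡ 1 (mod 467), i.e. (-347/467) = 1.
Legendre symbol 1 ⇒ 467 is split.

split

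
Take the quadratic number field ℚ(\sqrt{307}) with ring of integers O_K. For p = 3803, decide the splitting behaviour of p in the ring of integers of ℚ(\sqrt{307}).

307 mod 4 = 3, hence disc K = 4·307 = 1228 and O_K = ℤ[√307].
3803 ∤ 1228, so 3803 is unramified.
Compute (307/3803) via Euler: 307^((3803-1)/2) mod 3803 = 3802, so (307/3803) = -1.
Legendre symbol -1 ⇒ 3803 is inert.

3803 remains inert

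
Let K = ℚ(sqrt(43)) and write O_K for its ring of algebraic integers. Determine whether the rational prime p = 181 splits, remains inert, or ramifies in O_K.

d = 43 ≡ 3 (mod 4), so O_K = ℤ[√43] and disc(K) = 4d = 172.
Since gcd(181, 172) = 1 the prime 181 does not ramify.
Compute (43/181) via Euler: 43^((181-1)/2) mod 181 = 1, so (43/181) = 1.
(43/181) = 1, so 181 splits.

split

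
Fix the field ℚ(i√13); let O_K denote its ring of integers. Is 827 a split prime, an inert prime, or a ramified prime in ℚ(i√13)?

split

-13 mod 4 = 3, hence disc K = 4·(-13) = -52 and O_K = ℤ[√-13].
Since gcd(827, -52) = 1 the prime 827 does not ramify.
Compute (-13/827) via Euler: 814^((827-1)/2) mod 827 = 1, so (-13/827) = 1.
d is a quadratic residue mod p, hence 827 splits in O_K.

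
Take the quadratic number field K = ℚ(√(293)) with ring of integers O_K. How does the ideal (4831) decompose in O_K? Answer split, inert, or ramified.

d = 293 ≡ 1 (mod 4), so O_K = ℤ[(1+√293)/2] and disc(K) = d = 293.
disc(K) = 293 is not divisible by 4831; 4831 is unramified.
Legendre symbol by Euler's criterion: (293/4831) ≡ 293^2415 ≡ 1 (mod 4831), i.e. (293/4831) = 1.
d is a quadratic residue mod p, hence 4831 splits in O_K.

p splits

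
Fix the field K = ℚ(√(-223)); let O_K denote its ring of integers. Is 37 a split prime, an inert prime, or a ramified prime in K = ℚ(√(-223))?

-223 mod 4 = 1, hence disc K = -223 and O_K = ℤ[(1+√-223)/2].
disc(K) = -223 is not divisible by 37; 37 is unramified.
Legendre symbol by Euler's criterion: (-223/37) ≡ (-223)^18 ≡ 1 (mod 37), i.e. (-223/37) = 1.
d is a quadratic residue mod p, hence 37 splits in O_K.

37 splits in O_K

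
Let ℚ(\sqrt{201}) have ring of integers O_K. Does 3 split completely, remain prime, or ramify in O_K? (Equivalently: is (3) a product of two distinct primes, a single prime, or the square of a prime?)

3 is ramified

d = 201 ≡ 1 (mod 4), so O_K = ℤ[(1+√201)/2] and disc(K) = d = 201.
3 divides disc(K) = 201, so 3 ramifies.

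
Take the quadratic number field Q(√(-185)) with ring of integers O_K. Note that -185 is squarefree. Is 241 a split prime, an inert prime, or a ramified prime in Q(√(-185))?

-185 mod 4 = 3, hence disc K = 4·(-185) = -740 and O_K = ℤ[√-185].
241 ∤ -740, so 241 is unramified.
(-185/241) = 56^120 mod 241 = 240, giving Legendre symbol -1.
Legendre symbol -1 ⇒ 241 is inert.

inert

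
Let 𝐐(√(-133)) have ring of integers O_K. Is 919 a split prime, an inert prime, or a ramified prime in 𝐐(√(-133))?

remains prime (inert)

-133 mod 4 = 3, hence disc K = 4·(-133) = -532 and O_K = ℤ[√-133].
disc(K) = -532 is not divisible by 919; 919 is unramified.
(-133/919) = 786^459 mod 919 = 918, giving Legendre symbol -1.
(-133/919) = -1, so 919 is inert.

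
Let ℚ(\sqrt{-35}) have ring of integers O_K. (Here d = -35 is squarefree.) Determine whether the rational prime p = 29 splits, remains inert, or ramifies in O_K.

Since -35 ≡ 1 mod 4, the ring of integers is ℤ[(1+√-35)/2] with discriminant -35.
disc(K) = -35 is not divisible by 29; 29 is unramified.
Compute (-35/29) via Euler: 23^((29-1)/2) mod 29 = 1, so (-35/29) = 1.
(-35/29) = 1, so 29 splits.

split — (29) = 𝔭₁𝔭₂ with 𝔭₁ ≠ 𝔭₂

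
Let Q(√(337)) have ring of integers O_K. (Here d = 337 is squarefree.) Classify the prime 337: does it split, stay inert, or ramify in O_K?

Since 337 ≡ 1 mod 4, the ring of integers is ℤ[(1+√337)/2] with discriminant 337.
337 divides disc(K) = 337, so 337 ramifies.

ramified — (337) = 𝔭²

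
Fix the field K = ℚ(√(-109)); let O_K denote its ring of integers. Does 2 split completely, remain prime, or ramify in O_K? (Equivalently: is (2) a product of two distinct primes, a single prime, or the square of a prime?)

p ramifies

d = -109 ≡ 3 (mod 4), so O_K = ℤ[√-109] and disc(K) = 4d = -436.
Ramification test: 2 | -436. The prime 2 ramifies in K.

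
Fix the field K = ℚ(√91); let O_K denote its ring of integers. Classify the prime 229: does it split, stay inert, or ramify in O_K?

Since 91 ≢ 1 mod 4, the ring of integers is ℤ[√91] with discriminant 4·91 = 364.
229 ∤ 364, so 229 is unramified.
Legendre symbol by Euler's criterion: (91/229) ≡ 91^114 ≡ 1 (mod 229), i.e. (91/229) = 1.
Legendre symbol 1 ⇒ 229 is split.

split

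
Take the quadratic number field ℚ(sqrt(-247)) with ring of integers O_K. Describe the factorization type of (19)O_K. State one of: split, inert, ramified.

ramified

d = -247 ≡ 1 (mod 4), so O_K = ℤ[(1+√-247)/2] and disc(K) = d = -247.
19 divides disc(K) = -247, so 19 ramifies.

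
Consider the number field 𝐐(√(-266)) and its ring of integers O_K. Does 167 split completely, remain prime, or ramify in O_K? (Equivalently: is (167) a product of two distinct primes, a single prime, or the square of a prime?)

remains prime (inert)

-266 mod 4 = 2, hence disc K = 4·(-266) = -1064 and O_K = ℤ[√-266].
Since gcd(167, -1064) = 1 the prime 167 does not ramify.
(-266/167) = 68^83 mod 167 = 166, giving Legendre symbol -1.
(-266/167) = -1, so 167 is inert.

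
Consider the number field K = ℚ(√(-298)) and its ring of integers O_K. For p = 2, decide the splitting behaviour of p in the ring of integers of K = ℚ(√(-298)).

d = -298 ≡ 2 (mod 4), so O_K = ℤ[√-298] and disc(K) = 4d = -1192.
disc(K) = -1192 = 2·(-596), so p = 2 is ramified.

ramified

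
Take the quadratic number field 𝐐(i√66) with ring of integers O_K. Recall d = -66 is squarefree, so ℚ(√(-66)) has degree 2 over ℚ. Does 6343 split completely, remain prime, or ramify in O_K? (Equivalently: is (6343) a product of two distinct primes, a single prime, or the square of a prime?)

-66 mod 4 = 2, hence disc K = 4·(-66) = -264 and O_K = ℤ[√-66].
disc(K) = -264 is not divisible by 6343; 6343 is unramified.
(-66/6343) = 6277^3171 mod 6343 = 1, giving Legendre symbol 1.
(-66/6343) = 1, so 6343 splits.

p splits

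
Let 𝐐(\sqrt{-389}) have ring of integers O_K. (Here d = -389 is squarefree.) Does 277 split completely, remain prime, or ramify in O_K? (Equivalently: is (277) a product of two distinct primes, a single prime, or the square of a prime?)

p splits

-389 mod 4 = 3, hence disc K = 4·(-389) = -1556 and O_K = ℤ[√-389].
disc(K) = -1556 is not divisible by 277; 277 is unramified.
Euler's criterion: (-389)^138 mod 277 = 1. Thus (-389|277) = 1.
d is a quadratic residue mod p, hence 277 splits in O_K.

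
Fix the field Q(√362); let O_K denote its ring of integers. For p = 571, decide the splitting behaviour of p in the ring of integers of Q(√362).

Since 362 ≢ 1 mod 4, the ring of integers is ℤ[√362] with discriminant 4·362 = 1448.
571 ∤ 1448, so 571 is unramified.
(362/571) = 362^285 mod 571 = 1, giving Legendre symbol 1.
(362/571) = 1, so 571 splits.

571 splits in O_K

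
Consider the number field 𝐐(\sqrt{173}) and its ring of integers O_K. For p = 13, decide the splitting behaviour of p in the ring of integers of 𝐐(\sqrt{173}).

173 mod 4 = 1, hence disc K = 173 and O_K = ℤ[(1+√173)/2].
13 ∤ 173, so 13 is unramified.
Legendre symbol by Euler's criterion: (173/13) ≡ 173^6 ≡ 1 (mod 13), i.e. (173/13) = 1.
d is a quadratic residue mod p, hence 13 splits in O_K.

split — (13) = 𝔭₁𝔭₂ with 𝔭₁ ≠ 𝔭₂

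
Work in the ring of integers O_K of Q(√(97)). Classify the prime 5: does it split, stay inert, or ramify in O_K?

97 mod 4 = 1, hence disc K = 97 and O_K = ℤ[(1+√97)/2].
5 ∤ 97, so 5 is unramified.
(97/5) = 2^2 mod 5 = 4, giving Legendre symbol -1.
d is a non-residue mod p, hence 5 remains inert in O_K.

inert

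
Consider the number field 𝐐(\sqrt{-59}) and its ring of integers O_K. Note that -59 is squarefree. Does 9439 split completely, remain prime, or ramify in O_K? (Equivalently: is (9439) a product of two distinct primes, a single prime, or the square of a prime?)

9439 remains inert

-59 mod 4 = 1, hence disc K = -59 and O_K = ℤ[(1+√-59)/2].
disc(K) = -59 is not divisible by 9439; 9439 is unramified.
Compute (-59/9439) via Euler: 9380^((9439-1)/2) mod 9439 = 9438, so (-59/9439) = -1.
(-59/9439) = -1, so 9439 is inert.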